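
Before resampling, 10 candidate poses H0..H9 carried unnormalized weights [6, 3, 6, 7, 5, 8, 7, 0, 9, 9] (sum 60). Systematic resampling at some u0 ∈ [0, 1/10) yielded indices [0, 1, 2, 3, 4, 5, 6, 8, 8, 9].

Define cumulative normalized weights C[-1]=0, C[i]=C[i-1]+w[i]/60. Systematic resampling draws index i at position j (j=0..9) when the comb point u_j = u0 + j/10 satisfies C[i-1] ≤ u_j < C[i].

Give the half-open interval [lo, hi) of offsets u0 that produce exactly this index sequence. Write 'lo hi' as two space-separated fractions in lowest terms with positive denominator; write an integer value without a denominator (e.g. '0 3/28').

0 1/20

C = [1/10, 3/20, 1/4, 11/30, 9/20, 7/12, 7/10, 7/10, 17/20, 1]
j=0 picked index 0: u0 ∈ [0, 1/10)
j=1 picked index 1: u0 ∈ [0, 1/20)
j=2 picked index 2: u0 ∈ [-1/20, 1/20)
j=3 picked index 3: u0 ∈ [-1/20, 1/15)
j=4 picked index 4: u0 ∈ [-1/30, 1/20)
j=5 picked index 5: u0 ∈ [-1/20, 1/12)
j=6 picked index 6: u0 ∈ [-1/60, 1/10)
j=7 picked index 8: u0 ∈ [0, 3/20)
j=8 picked index 8: u0 ∈ [-1/10, 1/20)
j=9 picked index 9: u0 ∈ [-1/20, 1/10)
intersection: [0, 1/20)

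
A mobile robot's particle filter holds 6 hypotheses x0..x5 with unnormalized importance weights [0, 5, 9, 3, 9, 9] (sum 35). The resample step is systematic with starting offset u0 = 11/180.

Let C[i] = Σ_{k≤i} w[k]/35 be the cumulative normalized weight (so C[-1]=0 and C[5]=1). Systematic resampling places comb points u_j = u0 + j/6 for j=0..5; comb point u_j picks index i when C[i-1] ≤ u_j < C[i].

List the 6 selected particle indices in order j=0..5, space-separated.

1 2 2 4 4 5

C = [0, 1/7, 2/5, 17/35, 26/35, 1]
j=0: u_0=11/180 ∈ [0, 1/7) → index 1
j=1: u_1=41/180 ∈ [1/7, 2/5) → index 2
j=2: u_2=71/180 ∈ [1/7, 2/5) → index 2
j=3: u_3=101/180 ∈ [17/35, 26/35) → index 4
j=4: u_4=131/180 ∈ [17/35, 26/35) → index 4
j=5: u_5=161/180 ∈ [26/35, 1) → index 5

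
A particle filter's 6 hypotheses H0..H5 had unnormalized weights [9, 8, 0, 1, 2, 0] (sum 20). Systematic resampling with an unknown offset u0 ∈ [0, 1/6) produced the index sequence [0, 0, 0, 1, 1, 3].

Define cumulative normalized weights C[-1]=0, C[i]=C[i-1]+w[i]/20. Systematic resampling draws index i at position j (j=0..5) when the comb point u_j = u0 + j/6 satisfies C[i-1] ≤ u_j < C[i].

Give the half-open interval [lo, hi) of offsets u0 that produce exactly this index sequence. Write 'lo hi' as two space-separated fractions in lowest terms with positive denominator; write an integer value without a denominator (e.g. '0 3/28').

C = [9/20, 17/20, 17/20, 9/10, 1, 1]
j=0 picked index 0: u0 ∈ [0, 9/20)
j=1 picked index 0: u0 ∈ [-1/6, 17/60)
j=2 picked index 0: u0 ∈ [-1/3, 7/60)
j=3 picked index 1: u0 ∈ [-1/20, 7/20)
j=4 picked index 1: u0 ∈ [-13/60, 11/60)
j=5 picked index 3: u0 ∈ [1/60, 1/15)
intersection: [1/60, 1/15)

1/60 1/15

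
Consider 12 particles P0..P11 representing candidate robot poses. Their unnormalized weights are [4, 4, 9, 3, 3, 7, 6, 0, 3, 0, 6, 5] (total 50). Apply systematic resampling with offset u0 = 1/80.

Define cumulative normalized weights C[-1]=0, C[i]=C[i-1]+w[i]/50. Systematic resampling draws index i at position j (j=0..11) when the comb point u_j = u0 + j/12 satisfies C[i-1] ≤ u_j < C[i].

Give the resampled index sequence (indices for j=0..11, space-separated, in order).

0 1 2 2 3 4 5 5 6 8 10 11

C = [2/25, 4/25, 17/50, 2/5, 23/50, 3/5, 18/25, 18/25, 39/50, 39/50, 9/10, 1]
j=0: u_0=1/80 ∈ [0, 2/25) → index 0
j=1: u_1=23/240 ∈ [2/25, 4/25) → index 1
j=2: u_2=43/240 ∈ [4/25, 17/50) → index 2
j=3: u_3=21/80 ∈ [4/25, 17/50) → index 2
j=4: u_4=83/240 ∈ [17/50, 2/5) → index 3
j=5: u_5=103/240 ∈ [2/5, 23/50) → index 4
j=6: u_6=41/80 ∈ [23/50, 3/5) → index 5
j=7: u_7=143/240 ∈ [23/50, 3/5) → index 5
j=8: u_8=163/240 ∈ [3/5, 18/25) → index 6
j=9: u_9=61/80 ∈ [18/25, 39/50) → index 8
j=10: u_10=203/240 ∈ [39/50, 9/10) → index 10
j=11: u_11=223/240 ∈ [9/10, 1) → index 11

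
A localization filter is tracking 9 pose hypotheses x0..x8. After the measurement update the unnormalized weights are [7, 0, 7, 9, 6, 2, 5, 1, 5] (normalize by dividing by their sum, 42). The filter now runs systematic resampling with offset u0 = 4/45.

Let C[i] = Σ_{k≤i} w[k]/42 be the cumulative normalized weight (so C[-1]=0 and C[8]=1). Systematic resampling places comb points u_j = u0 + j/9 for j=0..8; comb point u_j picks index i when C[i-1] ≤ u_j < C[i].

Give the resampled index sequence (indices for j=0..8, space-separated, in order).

0 2 2 3 3 4 6 7 8

C = [1/6, 1/6, 1/3, 23/42, 29/42, 31/42, 6/7, 37/42, 1]
j=0: u_0=4/45 ∈ [0, 1/6) → index 0
j=1: u_1=1/5 ∈ [1/6, 1/3) → index 2
j=2: u_2=14/45 ∈ [1/6, 1/3) → index 2
j=3: u_3=19/45 ∈ [1/3, 23/42) → index 3
j=4: u_4=8/15 ∈ [1/3, 23/42) → index 3
j=5: u_5=29/45 ∈ [23/42, 29/42) → index 4
j=6: u_6=34/45 ∈ [31/42, 6/7) → index 6
j=7: u_7=13/15 ∈ [6/7, 37/42) → index 7
j=8: u_8=44/45 ∈ [37/42, 1) → index 8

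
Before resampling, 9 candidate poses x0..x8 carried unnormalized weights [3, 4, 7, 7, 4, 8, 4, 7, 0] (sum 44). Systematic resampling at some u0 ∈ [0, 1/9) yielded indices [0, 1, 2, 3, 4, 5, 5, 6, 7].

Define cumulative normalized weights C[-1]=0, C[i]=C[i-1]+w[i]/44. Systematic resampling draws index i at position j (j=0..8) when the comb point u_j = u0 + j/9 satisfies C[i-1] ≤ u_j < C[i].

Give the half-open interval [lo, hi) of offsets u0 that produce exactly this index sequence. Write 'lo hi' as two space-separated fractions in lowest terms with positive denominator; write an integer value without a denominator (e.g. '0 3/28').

13/396 19/396

C = [3/44, 7/44, 7/22, 21/44, 25/44, 3/4, 37/44, 1, 1]
j=0 picked index 0: u0 ∈ [0, 3/44)
j=1 picked index 1: u0 ∈ [-17/396, 19/396)
j=2 picked index 2: u0 ∈ [-25/396, 19/198)
j=3 picked index 3: u0 ∈ [-1/66, 19/132)
j=4 picked index 4: u0 ∈ [13/396, 49/396)
j=5 picked index 5: u0 ∈ [5/396, 7/36)
j=6 picked index 5: u0 ∈ [-13/132, 1/12)
j=7 picked index 6: u0 ∈ [-1/36, 25/396)
j=8 picked index 7: u0 ∈ [-19/396, 1/9)
intersection: [13/396, 19/396)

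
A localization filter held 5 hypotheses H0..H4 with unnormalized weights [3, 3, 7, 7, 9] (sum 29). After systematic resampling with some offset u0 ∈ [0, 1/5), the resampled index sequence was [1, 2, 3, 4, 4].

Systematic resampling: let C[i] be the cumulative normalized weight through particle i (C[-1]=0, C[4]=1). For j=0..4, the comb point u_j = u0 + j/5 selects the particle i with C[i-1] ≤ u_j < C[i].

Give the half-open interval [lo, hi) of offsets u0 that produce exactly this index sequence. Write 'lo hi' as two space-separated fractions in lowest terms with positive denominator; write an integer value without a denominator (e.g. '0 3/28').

3/29 1/5

C = [3/29, 6/29, 13/29, 20/29, 1]
j=0 picked index 1: u0 ∈ [3/29, 6/29)
j=1 picked index 2: u0 ∈ [1/145, 36/145)
j=2 picked index 3: u0 ∈ [7/145, 42/145)
j=3 picked index 4: u0 ∈ [13/145, 2/5)
j=4 picked index 4: u0 ∈ [-16/145, 1/5)
intersection: [3/29, 1/5)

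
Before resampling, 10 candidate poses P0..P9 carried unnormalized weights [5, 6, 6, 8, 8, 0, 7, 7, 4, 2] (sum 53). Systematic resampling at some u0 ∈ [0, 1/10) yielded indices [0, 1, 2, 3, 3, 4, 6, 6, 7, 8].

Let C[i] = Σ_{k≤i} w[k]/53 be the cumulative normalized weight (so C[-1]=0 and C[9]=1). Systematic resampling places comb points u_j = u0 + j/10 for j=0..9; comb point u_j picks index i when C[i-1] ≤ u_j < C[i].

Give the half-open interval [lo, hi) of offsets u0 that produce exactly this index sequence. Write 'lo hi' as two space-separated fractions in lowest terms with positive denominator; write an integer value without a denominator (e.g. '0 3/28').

6/265 29/530

C = [5/53, 11/53, 17/53, 25/53, 33/53, 33/53, 40/53, 47/53, 51/53, 1]
j=0 picked index 0: u0 ∈ [0, 5/53)
j=1 picked index 1: u0 ∈ [-3/530, 57/530)
j=2 picked index 2: u0 ∈ [2/265, 32/265)
j=3 picked index 3: u0 ∈ [11/530, 91/530)
j=4 picked index 3: u0 ∈ [-21/265, 19/265)
j=5 picked index 4: u0 ∈ [-3/106, 13/106)
j=6 picked index 6: u0 ∈ [6/265, 41/265)
j=7 picked index 6: u0 ∈ [-41/530, 29/530)
j=8 picked index 7: u0 ∈ [-12/265, 23/265)
j=9 picked index 8: u0 ∈ [-7/530, 33/530)
intersection: [6/265, 29/530)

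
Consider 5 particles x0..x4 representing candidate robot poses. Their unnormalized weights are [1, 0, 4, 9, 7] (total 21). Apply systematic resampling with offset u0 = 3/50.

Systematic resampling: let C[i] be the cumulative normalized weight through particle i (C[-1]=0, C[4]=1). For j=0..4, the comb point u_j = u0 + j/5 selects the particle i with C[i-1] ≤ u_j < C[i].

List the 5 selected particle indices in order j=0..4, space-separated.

C = [1/21, 1/21, 5/21, 2/3, 1]
j=0: u_0=3/50 ∈ [1/21, 5/21) → index 2
j=1: u_1=13/50 ∈ [5/21, 2/3) → index 3
j=2: u_2=23/50 ∈ [5/21, 2/3) → index 3
j=3: u_3=33/50 ∈ [5/21, 2/3) → index 3
j=4: u_4=43/50 ∈ [2/3, 1) → index 4

2 3 3 3 4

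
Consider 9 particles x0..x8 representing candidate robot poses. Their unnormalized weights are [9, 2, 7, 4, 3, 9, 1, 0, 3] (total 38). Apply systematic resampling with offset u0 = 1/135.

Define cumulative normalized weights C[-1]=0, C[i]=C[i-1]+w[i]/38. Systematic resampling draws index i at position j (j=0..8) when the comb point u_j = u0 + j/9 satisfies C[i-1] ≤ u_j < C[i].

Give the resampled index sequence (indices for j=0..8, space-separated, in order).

C = [9/38, 11/38, 9/19, 11/19, 25/38, 17/19, 35/38, 35/38, 1]
j=0: u_0=1/135 ∈ [0, 9/38) → index 0
j=1: u_1=16/135 ∈ [0, 9/38) → index 0
j=2: u_2=31/135 ∈ [0, 9/38) → index 0
j=3: u_3=46/135 ∈ [11/38, 9/19) → index 2
j=4: u_4=61/135 ∈ [11/38, 9/19) → index 2
j=5: u_5=76/135 ∈ [9/19, 11/19) → index 3
j=6: u_6=91/135 ∈ [25/38, 17/19) → index 5
j=7: u_7=106/135 ∈ [25/38, 17/19) → index 5
j=8: u_8=121/135 ∈ [17/19, 35/38) → index 6

0 0 0 2 2 3 5 5 6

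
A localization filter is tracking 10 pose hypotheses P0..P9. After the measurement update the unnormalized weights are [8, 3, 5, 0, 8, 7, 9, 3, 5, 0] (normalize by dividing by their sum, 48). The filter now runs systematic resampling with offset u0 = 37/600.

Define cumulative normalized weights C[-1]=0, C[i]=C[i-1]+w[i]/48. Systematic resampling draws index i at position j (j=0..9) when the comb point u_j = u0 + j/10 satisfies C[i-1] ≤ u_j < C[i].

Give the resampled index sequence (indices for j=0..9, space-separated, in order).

C = [1/6, 11/48, 1/3, 1/3, 1/2, 31/48, 5/6, 43/48, 1, 1]
j=0: u_0=37/600 ∈ [0, 1/6) → index 0
j=1: u_1=97/600 ∈ [0, 1/6) → index 0
j=2: u_2=157/600 ∈ [11/48, 1/3) → index 2
j=3: u_3=217/600 ∈ [1/3, 1/2) → index 4
j=4: u_4=277/600 ∈ [1/3, 1/2) → index 4
j=5: u_5=337/600 ∈ [1/2, 31/48) → index 5
j=6: u_6=397/600 ∈ [31/48, 5/6) → index 6
j=7: u_7=457/600 ∈ [31/48, 5/6) → index 6
j=8: u_8=517/600 ∈ [5/6, 43/48) → index 7
j=9: u_9=577/600 ∈ [43/48, 1) → index 8

0 0 2 4 4 5 6 6 7 8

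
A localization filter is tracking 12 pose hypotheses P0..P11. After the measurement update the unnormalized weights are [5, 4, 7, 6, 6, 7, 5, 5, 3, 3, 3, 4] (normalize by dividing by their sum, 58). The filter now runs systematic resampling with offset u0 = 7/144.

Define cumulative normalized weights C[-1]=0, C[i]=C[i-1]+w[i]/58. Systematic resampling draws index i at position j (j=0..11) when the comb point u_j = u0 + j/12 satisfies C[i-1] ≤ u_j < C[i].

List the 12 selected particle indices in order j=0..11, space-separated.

C = [5/58, 9/58, 8/29, 11/29, 14/29, 35/58, 20/29, 45/58, 24/29, 51/58, 27/29, 1]
j=0: u_0=7/144 ∈ [0, 5/58) → index 0
j=1: u_1=19/144 ∈ [5/58, 9/58) → index 1
j=2: u_2=31/144 ∈ [9/58, 8/29) → index 2
j=3: u_3=43/144 ∈ [8/29, 11/29) → index 3
j=4: u_4=55/144 ∈ [11/29, 14/29) → index 4
j=5: u_5=67/144 ∈ [11/29, 14/29) → index 4
j=6: u_6=79/144 ∈ [14/29, 35/58) → index 5
j=7: u_7=91/144 ∈ [35/58, 20/29) → index 6
j=8: u_8=103/144 ∈ [20/29, 45/58) → index 7
j=9: u_9=115/144 ∈ [45/58, 24/29) → index 8
j=10: u_10=127/144 ∈ [51/58, 27/29) → index 10
j=11: u_11=139/144 ∈ [27/29, 1) → index 11

0 1 2 3 4 4 5 6 7 8 10 11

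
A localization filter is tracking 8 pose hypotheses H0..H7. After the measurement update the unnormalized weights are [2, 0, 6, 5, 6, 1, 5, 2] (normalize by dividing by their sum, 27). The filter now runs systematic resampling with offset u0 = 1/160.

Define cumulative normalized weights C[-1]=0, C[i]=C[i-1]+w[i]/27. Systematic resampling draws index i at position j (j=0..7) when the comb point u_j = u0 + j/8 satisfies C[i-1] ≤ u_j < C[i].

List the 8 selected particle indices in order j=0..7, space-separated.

C = [2/27, 2/27, 8/27, 13/27, 19/27, 20/27, 25/27, 1]
j=0: u_0=1/160 ∈ [0, 2/27) → index 0
j=1: u_1=21/160 ∈ [2/27, 8/27) → index 2
j=2: u_2=41/160 ∈ [2/27, 8/27) → index 2
j=3: u_3=61/160 ∈ [8/27, 13/27) → index 3
j=4: u_4=81/160 ∈ [13/27, 19/27) → index 4
j=5: u_5=101/160 ∈ [13/27, 19/27) → index 4
j=6: u_6=121/160 ∈ [20/27, 25/27) → index 6
j=7: u_7=141/160 ∈ [20/27, 25/27) → index 6

0 2 2 3 4 4 6 6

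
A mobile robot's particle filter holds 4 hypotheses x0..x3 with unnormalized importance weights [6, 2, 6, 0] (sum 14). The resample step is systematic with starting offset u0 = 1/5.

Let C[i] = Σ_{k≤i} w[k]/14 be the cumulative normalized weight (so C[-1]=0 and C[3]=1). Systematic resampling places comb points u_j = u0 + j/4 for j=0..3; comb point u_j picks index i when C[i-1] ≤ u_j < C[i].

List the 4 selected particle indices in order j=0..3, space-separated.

0 1 2 2

C = [3/7, 4/7, 1, 1]
j=0: u_0=1/5 ∈ [0, 3/7) → index 0
j=1: u_1=9/20 ∈ [3/7, 4/7) → index 1
j=2: u_2=7/10 ∈ [4/7, 1) → index 2
j=3: u_3=19/20 ∈ [4/7, 1) → index 2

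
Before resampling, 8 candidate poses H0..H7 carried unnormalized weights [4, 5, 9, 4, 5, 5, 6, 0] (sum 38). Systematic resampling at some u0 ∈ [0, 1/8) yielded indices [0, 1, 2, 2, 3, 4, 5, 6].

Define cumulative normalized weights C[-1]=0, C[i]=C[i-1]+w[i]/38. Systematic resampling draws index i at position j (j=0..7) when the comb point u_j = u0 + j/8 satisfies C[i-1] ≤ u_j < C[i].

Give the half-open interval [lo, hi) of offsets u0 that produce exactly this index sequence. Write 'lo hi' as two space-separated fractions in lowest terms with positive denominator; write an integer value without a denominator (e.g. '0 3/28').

0 3/38

C = [2/19, 9/38, 9/19, 11/19, 27/38, 16/19, 1, 1]
j=0 picked index 0: u0 ∈ [0, 2/19)
j=1 picked index 1: u0 ∈ [-3/152, 17/152)
j=2 picked index 2: u0 ∈ [-1/76, 17/76)
j=3 picked index 2: u0 ∈ [-21/152, 15/152)
j=4 picked index 3: u0 ∈ [-1/38, 3/38)
j=5 picked index 4: u0 ∈ [-7/152, 13/152)
j=6 picked index 5: u0 ∈ [-3/76, 7/76)
j=7 picked index 6: u0 ∈ [-5/152, 1/8)
intersection: [0, 3/38)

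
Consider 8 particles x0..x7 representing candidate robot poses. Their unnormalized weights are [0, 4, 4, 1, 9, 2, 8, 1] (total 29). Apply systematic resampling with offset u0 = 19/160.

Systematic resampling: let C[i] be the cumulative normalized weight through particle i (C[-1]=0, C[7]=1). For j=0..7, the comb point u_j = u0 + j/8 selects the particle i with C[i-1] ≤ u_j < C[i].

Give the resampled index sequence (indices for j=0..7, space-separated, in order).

1 2 4 4 4 6 6 7

C = [0, 4/29, 8/29, 9/29, 18/29, 20/29, 28/29, 1]
j=0: u_0=19/160 ∈ [0, 4/29) → index 1
j=1: u_1=39/160 ∈ [4/29, 8/29) → index 2
j=2: u_2=59/160 ∈ [9/29, 18/29) → index 4
j=3: u_3=79/160 ∈ [9/29, 18/29) → index 4
j=4: u_4=99/160 ∈ [9/29, 18/29) → index 4
j=5: u_5=119/160 ∈ [20/29, 28/29) → index 6
j=6: u_6=139/160 ∈ [20/29, 28/29) → index 6
j=7: u_7=159/160 ∈ [28/29, 1) → index 7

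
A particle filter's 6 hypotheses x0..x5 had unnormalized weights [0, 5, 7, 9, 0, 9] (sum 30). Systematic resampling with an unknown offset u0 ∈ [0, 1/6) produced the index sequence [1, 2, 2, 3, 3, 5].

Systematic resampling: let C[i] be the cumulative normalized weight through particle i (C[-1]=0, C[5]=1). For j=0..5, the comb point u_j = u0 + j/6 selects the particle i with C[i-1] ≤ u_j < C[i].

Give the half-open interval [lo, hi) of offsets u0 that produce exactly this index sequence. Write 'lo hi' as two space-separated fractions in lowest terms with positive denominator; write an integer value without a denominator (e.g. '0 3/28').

0 1/30

C = [0, 1/6, 2/5, 7/10, 7/10, 1]
j=0 picked index 1: u0 ∈ [0, 1/6)
j=1 picked index 2: u0 ∈ [0, 7/30)
j=2 picked index 2: u0 ∈ [-1/6, 1/15)
j=3 picked index 3: u0 ∈ [-1/10, 1/5)
j=4 picked index 3: u0 ∈ [-4/15, 1/30)
j=5 picked index 5: u0 ∈ [-2/15, 1/6)
intersection: [0, 1/30)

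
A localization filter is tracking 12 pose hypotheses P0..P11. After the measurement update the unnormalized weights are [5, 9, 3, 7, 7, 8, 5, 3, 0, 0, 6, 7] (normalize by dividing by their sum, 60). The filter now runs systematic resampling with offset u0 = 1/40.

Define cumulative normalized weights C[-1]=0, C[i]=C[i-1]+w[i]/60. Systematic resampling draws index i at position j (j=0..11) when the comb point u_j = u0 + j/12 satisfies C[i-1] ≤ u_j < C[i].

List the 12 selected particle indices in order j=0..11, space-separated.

0 1 1 2 3 4 5 5 6 7 10 11

C = [1/12, 7/30, 17/60, 2/5, 31/60, 13/20, 11/15, 47/60, 47/60, 47/60, 53/60, 1]
j=0: u_0=1/40 ∈ [0, 1/12) → index 0
j=1: u_1=13/120 ∈ [1/12, 7/30) → index 1
j=2: u_2=23/120 ∈ [1/12, 7/30) → index 1
j=3: u_3=11/40 ∈ [7/30, 17/60) → index 2
j=4: u_4=43/120 ∈ [17/60, 2/5) → index 3
j=5: u_5=53/120 ∈ [2/5, 31/60) → index 4
j=6: u_6=21/40 ∈ [31/60, 13/20) → index 5
j=7: u_7=73/120 ∈ [31/60, 13/20) → index 5
j=8: u_8=83/120 ∈ [13/20, 11/15) → index 6
j=9: u_9=31/40 ∈ [11/15, 47/60) → index 7
j=10: u_10=103/120 ∈ [47/60, 53/60) → index 10
j=11: u_11=113/120 ∈ [53/60, 1) → index 11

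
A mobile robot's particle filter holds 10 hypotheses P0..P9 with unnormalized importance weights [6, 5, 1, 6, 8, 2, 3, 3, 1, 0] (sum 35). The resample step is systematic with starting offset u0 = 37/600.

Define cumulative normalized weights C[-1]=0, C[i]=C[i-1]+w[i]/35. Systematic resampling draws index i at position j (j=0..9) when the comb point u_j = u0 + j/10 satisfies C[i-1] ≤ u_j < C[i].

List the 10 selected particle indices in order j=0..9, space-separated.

0 0 1 3 3 4 4 5 6 7

C = [6/35, 11/35, 12/35, 18/35, 26/35, 4/5, 31/35, 34/35, 1, 1]
j=0: u_0=37/600 ∈ [0, 6/35) → index 0
j=1: u_1=97/600 ∈ [0, 6/35) → index 0
j=2: u_2=157/600 ∈ [6/35, 11/35) → index 1
j=3: u_3=217/600 ∈ [12/35, 18/35) → index 3
j=4: u_4=277/600 ∈ [12/35, 18/35) → index 3
j=5: u_5=337/600 ∈ [18/35, 26/35) → index 4
j=6: u_6=397/600 ∈ [18/35, 26/35) → index 4
j=7: u_7=457/600 ∈ [26/35, 4/5) → index 5
j=8: u_8=517/600 ∈ [4/5, 31/35) → index 6
j=9: u_9=577/600 ∈ [31/35, 34/35) → index 7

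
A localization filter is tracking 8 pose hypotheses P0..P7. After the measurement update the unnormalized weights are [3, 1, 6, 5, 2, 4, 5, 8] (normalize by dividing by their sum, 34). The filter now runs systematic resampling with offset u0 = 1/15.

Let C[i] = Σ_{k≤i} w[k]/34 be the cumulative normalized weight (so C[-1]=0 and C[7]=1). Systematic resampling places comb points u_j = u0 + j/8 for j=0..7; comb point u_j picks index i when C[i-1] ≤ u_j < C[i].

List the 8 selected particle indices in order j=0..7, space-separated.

C = [3/34, 2/17, 5/17, 15/34, 1/2, 21/34, 13/17, 1]
j=0: u_0=1/15 ∈ [0, 3/34) → index 0
j=1: u_1=23/120 ∈ [2/17, 5/17) → index 2
j=2: u_2=19/60 ∈ [5/17, 15/34) → index 3
j=3: u_3=53/120 ∈ [15/34, 1/2) → index 4
j=4: u_4=17/30 ∈ [1/2, 21/34) → index 5
j=5: u_5=83/120 ∈ [21/34, 13/17) → index 6
j=6: u_6=49/60 ∈ [13/17, 1) → index 7
j=7: u_7=113/120 ∈ [13/17, 1) → index 7

0 2 3 4 5 6 7 7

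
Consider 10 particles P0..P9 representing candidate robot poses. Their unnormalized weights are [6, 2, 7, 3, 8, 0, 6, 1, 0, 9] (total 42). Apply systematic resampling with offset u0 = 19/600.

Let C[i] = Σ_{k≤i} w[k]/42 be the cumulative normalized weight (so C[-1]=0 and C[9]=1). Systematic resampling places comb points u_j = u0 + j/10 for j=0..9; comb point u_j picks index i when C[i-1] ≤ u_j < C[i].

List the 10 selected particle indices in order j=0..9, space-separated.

C = [1/7, 4/21, 5/14, 3/7, 13/21, 13/21, 16/21, 11/14, 11/14, 1]
j=0: u_0=19/600 ∈ [0, 1/7) → index 0
j=1: u_1=79/600 ∈ [0, 1/7) → index 0
j=2: u_2=139/600 ∈ [4/21, 5/14) → index 2
j=3: u_3=199/600 ∈ [4/21, 5/14) → index 2
j=4: u_4=259/600 ∈ [3/7, 13/21) → index 4
j=5: u_5=319/600 ∈ [3/7, 13/21) → index 4
j=6: u_6=379/600 ∈ [13/21, 16/21) → index 6
j=7: u_7=439/600 ∈ [13/21, 16/21) → index 6
j=8: u_8=499/600 ∈ [11/14, 1) → index 9
j=9: u_9=559/600 ∈ [11/14, 1) → index 9

0 0 2 2 4 4 6 6 9 9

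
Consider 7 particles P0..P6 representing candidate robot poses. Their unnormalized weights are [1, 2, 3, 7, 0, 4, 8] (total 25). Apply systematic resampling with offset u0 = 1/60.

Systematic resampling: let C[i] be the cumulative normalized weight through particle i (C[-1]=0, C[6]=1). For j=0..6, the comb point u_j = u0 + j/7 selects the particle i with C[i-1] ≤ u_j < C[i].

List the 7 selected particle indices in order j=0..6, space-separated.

C = [1/25, 3/25, 6/25, 13/25, 13/25, 17/25, 1]
j=0: u_0=1/60 ∈ [0, 1/25) → index 0
j=1: u_1=67/420 ∈ [3/25, 6/25) → index 2
j=2: u_2=127/420 ∈ [6/25, 13/25) → index 3
j=3: u_3=187/420 ∈ [6/25, 13/25) → index 3
j=4: u_4=247/420 ∈ [13/25, 17/25) → index 5
j=5: u_5=307/420 ∈ [17/25, 1) → index 6
j=6: u_6=367/420 ∈ [17/25, 1) → index 6

0 2 3 3 5 6 6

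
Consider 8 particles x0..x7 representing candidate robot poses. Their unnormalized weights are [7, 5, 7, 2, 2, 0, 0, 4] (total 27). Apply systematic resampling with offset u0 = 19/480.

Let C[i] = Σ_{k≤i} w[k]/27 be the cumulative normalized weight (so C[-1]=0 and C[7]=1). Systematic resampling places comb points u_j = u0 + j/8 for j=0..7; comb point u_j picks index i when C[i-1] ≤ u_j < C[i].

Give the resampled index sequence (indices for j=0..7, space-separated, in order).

C = [7/27, 4/9, 19/27, 7/9, 23/27, 23/27, 23/27, 1]
j=0: u_0=19/480 ∈ [0, 7/27) → index 0
j=1: u_1=79/480 ∈ [0, 7/27) → index 0
j=2: u_2=139/480 ∈ [7/27, 4/9) → index 1
j=3: u_3=199/480 ∈ [7/27, 4/9) → index 1
j=4: u_4=259/480 ∈ [4/9, 19/27) → index 2
j=5: u_5=319/480 ∈ [4/9, 19/27) → index 2
j=6: u_6=379/480 ∈ [7/9, 23/27) → index 4
j=7: u_7=439/480 ∈ [23/27, 1) → index 7

0 0 1 1 2 2 4 7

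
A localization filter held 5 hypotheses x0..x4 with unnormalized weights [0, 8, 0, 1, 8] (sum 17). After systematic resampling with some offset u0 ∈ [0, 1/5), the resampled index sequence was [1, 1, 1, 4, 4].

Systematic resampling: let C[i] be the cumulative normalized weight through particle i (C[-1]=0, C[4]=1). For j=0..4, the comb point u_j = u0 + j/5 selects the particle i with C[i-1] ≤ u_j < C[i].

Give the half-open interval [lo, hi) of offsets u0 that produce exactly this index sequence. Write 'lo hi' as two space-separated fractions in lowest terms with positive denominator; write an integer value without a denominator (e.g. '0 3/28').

0 6/85

C = [0, 8/17, 8/17, 9/17, 1]
j=0 picked index 1: u0 ∈ [0, 8/17)
j=1 picked index 1: u0 ∈ [-1/5, 23/85)
j=2 picked index 1: u0 ∈ [-2/5, 6/85)
j=3 picked index 4: u0 ∈ [-6/85, 2/5)
j=4 picked index 4: u0 ∈ [-23/85, 1/5)
intersection: [0, 6/85)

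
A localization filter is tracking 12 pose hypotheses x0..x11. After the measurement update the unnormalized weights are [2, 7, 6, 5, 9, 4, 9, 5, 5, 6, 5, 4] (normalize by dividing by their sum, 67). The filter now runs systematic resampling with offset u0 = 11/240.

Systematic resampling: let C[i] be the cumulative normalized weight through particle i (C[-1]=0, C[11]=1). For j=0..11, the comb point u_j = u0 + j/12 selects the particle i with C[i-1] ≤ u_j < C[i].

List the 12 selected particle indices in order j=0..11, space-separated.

C = [2/67, 9/67, 15/67, 20/67, 29/67, 33/67, 42/67, 47/67, 52/67, 58/67, 63/67, 1]
j=0: u_0=11/240 ∈ [2/67, 9/67) → index 1
j=1: u_1=31/240 ∈ [2/67, 9/67) → index 1
j=2: u_2=17/80 ∈ [9/67, 15/67) → index 2
j=3: u_3=71/240 ∈ [15/67, 20/67) → index 3
j=4: u_4=91/240 ∈ [20/67, 29/67) → index 4
j=5: u_5=37/80 ∈ [29/67, 33/67) → index 5
j=6: u_6=131/240 ∈ [33/67, 42/67) → index 6
j=7: u_7=151/240 ∈ [42/67, 47/67) → index 7
j=8: u_8=57/80 ∈ [47/67, 52/67) → index 8
j=9: u_9=191/240 ∈ [52/67, 58/67) → index 9
j=10: u_10=211/240 ∈ [58/67, 63/67) → index 10
j=11: u_11=77/80 ∈ [63/67, 1) → index 11

1 1 2 3 4 5 6 7 8 9 10 11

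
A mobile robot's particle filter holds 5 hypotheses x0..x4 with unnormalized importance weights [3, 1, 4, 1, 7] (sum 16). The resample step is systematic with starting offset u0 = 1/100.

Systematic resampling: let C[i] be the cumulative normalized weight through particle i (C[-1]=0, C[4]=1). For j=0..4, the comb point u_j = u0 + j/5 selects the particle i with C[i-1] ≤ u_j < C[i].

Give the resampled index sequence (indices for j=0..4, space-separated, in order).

0 1 2 4 4

C = [3/16, 1/4, 1/2, 9/16, 1]
j=0: u_0=1/100 ∈ [0, 3/16) → index 0
j=1: u_1=21/100 ∈ [3/16, 1/4) → index 1
j=2: u_2=41/100 ∈ [1/4, 1/2) → index 2
j=3: u_3=61/100 ∈ [9/16, 1) → index 4
j=4: u_4=81/100 ∈ [9/16, 1) → index 4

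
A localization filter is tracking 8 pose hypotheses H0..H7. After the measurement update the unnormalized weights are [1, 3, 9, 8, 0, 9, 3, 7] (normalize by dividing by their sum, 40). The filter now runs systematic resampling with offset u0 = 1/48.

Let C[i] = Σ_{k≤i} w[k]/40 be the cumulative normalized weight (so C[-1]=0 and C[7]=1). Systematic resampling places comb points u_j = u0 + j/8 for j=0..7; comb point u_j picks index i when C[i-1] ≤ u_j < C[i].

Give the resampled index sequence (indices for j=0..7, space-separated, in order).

C = [1/40, 1/10, 13/40, 21/40, 21/40, 3/4, 33/40, 1]
j=0: u_0=1/48 ∈ [0, 1/40) → index 0
j=1: u_1=7/48 ∈ [1/10, 13/40) → index 2
j=2: u_2=13/48 ∈ [1/10, 13/40) → index 2
j=3: u_3=19/48 ∈ [13/40, 21/40) → index 3
j=4: u_4=25/48 ∈ [13/40, 21/40) → index 3
j=5: u_5=31/48 ∈ [21/40, 3/4) → index 5
j=6: u_6=37/48 ∈ [3/4, 33/40) → index 6
j=7: u_7=43/48 ∈ [33/40, 1) → index 7

0 2 2 3 3 5 6 7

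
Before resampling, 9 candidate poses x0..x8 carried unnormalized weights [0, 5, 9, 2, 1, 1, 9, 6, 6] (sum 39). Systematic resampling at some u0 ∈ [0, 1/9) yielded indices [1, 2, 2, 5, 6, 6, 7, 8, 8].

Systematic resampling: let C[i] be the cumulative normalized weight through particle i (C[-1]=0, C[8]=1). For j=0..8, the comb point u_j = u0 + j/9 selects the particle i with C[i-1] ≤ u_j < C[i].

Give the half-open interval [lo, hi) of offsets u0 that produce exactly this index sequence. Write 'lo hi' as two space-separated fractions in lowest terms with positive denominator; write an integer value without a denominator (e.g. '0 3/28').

4/39 1/9

C = [0, 5/39, 14/39, 16/39, 17/39, 6/13, 9/13, 11/13, 1]
j=0 picked index 1: u0 ∈ [0, 5/39)
j=1 picked index 2: u0 ∈ [2/117, 29/117)
j=2 picked index 2: u0 ∈ [-11/117, 16/117)
j=3 picked index 5: u0 ∈ [4/39, 5/39)
j=4 picked index 6: u0 ∈ [2/117, 29/117)
j=5 picked index 6: u0 ∈ [-11/117, 16/117)
j=6 picked index 7: u0 ∈ [1/39, 7/39)
j=7 picked index 8: u0 ∈ [8/117, 2/9)
j=8 picked index 8: u0 ∈ [-5/117, 1/9)
intersection: [4/39, 1/9)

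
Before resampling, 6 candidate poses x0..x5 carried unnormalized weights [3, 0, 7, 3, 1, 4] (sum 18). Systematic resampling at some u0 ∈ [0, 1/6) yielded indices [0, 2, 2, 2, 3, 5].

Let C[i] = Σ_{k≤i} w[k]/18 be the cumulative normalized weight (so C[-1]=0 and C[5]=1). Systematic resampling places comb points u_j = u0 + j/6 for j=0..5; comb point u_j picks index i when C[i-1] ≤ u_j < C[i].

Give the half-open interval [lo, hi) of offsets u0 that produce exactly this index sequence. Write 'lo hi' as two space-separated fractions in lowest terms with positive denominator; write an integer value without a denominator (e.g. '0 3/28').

0 1/18

C = [1/6, 1/6, 5/9, 13/18, 7/9, 1]
j=0 picked index 0: u0 ∈ [0, 1/6)
j=1 picked index 2: u0 ∈ [0, 7/18)
j=2 picked index 2: u0 ∈ [-1/6, 2/9)
j=3 picked index 2: u0 ∈ [-1/3, 1/18)
j=4 picked index 3: u0 ∈ [-1/9, 1/18)
j=5 picked index 5: u0 ∈ [-1/18, 1/6)
intersection: [0, 1/18)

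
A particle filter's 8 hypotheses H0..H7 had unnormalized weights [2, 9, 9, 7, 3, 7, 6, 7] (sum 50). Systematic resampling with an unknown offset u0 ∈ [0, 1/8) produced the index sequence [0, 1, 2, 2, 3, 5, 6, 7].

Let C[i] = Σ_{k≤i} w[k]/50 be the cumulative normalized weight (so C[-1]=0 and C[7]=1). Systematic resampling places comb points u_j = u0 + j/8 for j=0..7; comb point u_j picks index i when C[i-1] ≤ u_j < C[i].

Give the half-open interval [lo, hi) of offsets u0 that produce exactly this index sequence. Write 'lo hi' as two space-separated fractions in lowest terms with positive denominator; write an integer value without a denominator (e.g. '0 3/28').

C = [1/25, 11/50, 2/5, 27/50, 3/5, 37/50, 43/50, 1]
j=0 picked index 0: u0 ∈ [0, 1/25)
j=1 picked index 1: u0 ∈ [-17/200, 19/200)
j=2 picked index 2: u0 ∈ [-3/100, 3/20)
j=3 picked index 2: u0 ∈ [-31/200, 1/40)
j=4 picked index 3: u0 ∈ [-1/10, 1/25)
j=5 picked index 5: u0 ∈ [-1/40, 23/200)
j=6 picked index 6: u0 ∈ [-1/100, 11/100)
j=7 picked index 7: u0 ∈ [-3/200, 1/8)
intersection: [0, 1/40)

0 1/40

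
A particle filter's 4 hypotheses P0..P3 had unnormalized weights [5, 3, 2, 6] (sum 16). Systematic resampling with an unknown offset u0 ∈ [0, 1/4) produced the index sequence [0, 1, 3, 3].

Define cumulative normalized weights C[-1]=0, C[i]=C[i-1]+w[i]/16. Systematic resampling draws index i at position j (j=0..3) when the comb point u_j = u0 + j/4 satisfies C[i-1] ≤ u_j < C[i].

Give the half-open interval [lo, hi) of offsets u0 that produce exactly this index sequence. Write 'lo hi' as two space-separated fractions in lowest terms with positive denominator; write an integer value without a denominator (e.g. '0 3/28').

1/8 1/4

C = [5/16, 1/2, 5/8, 1]
j=0 picked index 0: u0 ∈ [0, 5/16)
j=1 picked index 1: u0 ∈ [1/16, 1/4)
j=2 picked index 3: u0 ∈ [1/8, 1/2)
j=3 picked index 3: u0 ∈ [-1/8, 1/4)
intersection: [1/8, 1/4)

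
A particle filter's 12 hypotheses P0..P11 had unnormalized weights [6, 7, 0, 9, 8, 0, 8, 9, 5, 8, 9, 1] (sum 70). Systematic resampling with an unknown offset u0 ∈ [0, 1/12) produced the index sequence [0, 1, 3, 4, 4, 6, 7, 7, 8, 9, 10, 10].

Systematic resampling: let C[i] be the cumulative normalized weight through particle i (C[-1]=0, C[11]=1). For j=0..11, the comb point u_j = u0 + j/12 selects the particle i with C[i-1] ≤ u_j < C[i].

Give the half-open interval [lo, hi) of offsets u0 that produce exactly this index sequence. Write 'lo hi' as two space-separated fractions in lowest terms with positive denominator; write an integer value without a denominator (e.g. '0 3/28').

9/140 29/420

C = [3/35, 13/70, 13/70, 11/35, 3/7, 3/7, 19/35, 47/70, 26/35, 6/7, 69/70, 1]
j=0 picked index 0: u0 ∈ [0, 3/35)
j=1 picked index 1: u0 ∈ [1/420, 43/420)
j=2 picked index 3: u0 ∈ [2/105, 31/210)
j=3 picked index 4: u0 ∈ [9/140, 5/28)
j=4 picked index 4: u0 ∈ [-2/105, 2/21)
j=5 picked index 6: u0 ∈ [1/84, 53/420)
j=6 picked index 7: u0 ∈ [3/70, 6/35)
j=7 picked index 7: u0 ∈ [-17/420, 37/420)
j=8 picked index 8: u0 ∈ [1/210, 8/105)
j=9 picked index 9: u0 ∈ [-1/140, 3/28)
j=10 picked index 10: u0 ∈ [1/42, 16/105)
j=11 picked index 10: u0 ∈ [-5/84, 29/420)
intersection: [9/140, 29/420)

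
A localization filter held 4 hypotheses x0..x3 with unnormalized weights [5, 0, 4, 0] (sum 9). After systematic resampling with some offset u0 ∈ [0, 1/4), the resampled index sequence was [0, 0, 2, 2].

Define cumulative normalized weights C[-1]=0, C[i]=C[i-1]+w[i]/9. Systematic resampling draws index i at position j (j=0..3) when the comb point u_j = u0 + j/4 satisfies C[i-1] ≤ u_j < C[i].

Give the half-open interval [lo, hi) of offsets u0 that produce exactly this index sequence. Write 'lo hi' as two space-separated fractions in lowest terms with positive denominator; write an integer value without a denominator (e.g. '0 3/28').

C = [5/9, 5/9, 1, 1]
j=0 picked index 0: u0 ∈ [0, 5/9)
j=1 picked index 0: u0 ∈ [-1/4, 11/36)
j=2 picked index 2: u0 ∈ [1/18, 1/2)
j=3 picked index 2: u0 ∈ [-7/36, 1/4)
intersection: [1/18, 1/4)

1/18 1/4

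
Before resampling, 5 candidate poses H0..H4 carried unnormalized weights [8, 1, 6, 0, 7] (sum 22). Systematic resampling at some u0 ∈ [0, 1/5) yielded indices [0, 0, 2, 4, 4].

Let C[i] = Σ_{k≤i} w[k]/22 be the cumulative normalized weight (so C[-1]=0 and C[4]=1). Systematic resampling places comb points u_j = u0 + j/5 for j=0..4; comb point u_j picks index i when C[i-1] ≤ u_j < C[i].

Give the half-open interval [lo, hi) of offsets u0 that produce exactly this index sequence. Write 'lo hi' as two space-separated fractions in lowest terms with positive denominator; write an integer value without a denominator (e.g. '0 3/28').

C = [4/11, 9/22, 15/22, 15/22, 1]
j=0 picked index 0: u0 ∈ [0, 4/11)
j=1 picked index 0: u0 ∈ [-1/5, 9/55)
j=2 picked index 2: u0 ∈ [1/110, 31/110)
j=3 picked index 4: u0 ∈ [9/110, 2/5)
j=4 picked index 4: u0 ∈ [-13/110, 1/5)
intersection: [9/110, 9/55)

9/110 9/55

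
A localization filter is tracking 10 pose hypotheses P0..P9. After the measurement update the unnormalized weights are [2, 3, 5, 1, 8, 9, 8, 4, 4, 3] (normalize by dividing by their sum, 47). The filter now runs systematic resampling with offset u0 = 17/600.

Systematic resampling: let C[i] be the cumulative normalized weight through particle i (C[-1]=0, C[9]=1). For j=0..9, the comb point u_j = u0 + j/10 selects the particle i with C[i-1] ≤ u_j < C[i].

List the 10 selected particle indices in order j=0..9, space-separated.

C = [2/47, 5/47, 10/47, 11/47, 19/47, 28/47, 36/47, 40/47, 44/47, 1]
j=0: u_0=17/600 ∈ [0, 2/47) → index 0
j=1: u_1=77/600 ∈ [5/47, 10/47) → index 2
j=2: u_2=137/600 ∈ [10/47, 11/47) → index 3
j=3: u_3=197/600 ∈ [11/47, 19/47) → index 4
j=4: u_4=257/600 ∈ [19/47, 28/47) → index 5
j=5: u_5=317/600 ∈ [19/47, 28/47) → index 5
j=6: u_6=377/600 ∈ [28/47, 36/47) → index 6
j=7: u_7=437/600 ∈ [28/47, 36/47) → index 6
j=8: u_8=497/600 ∈ [36/47, 40/47) → index 7
j=9: u_9=557/600 ∈ [40/47, 44/47) → index 8

0 2 3 4 5 5 6 6 7 8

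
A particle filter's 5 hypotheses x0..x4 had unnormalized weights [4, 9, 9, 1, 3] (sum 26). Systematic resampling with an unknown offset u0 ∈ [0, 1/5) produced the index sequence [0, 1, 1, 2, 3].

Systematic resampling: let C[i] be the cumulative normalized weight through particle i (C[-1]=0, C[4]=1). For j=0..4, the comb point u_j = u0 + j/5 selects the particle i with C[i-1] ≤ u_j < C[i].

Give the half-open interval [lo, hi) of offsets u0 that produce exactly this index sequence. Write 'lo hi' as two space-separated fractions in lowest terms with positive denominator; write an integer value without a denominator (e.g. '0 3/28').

C = [2/13, 1/2, 11/13, 23/26, 1]
j=0 picked index 0: u0 ∈ [0, 2/13)
j=1 picked index 1: u0 ∈ [-3/65, 3/10)
j=2 picked index 1: u0 ∈ [-16/65, 1/10)
j=3 picked index 2: u0 ∈ [-1/10, 16/65)
j=4 picked index 3: u0 ∈ [3/65, 11/130)
intersection: [3/65, 11/130)

3/65 11/130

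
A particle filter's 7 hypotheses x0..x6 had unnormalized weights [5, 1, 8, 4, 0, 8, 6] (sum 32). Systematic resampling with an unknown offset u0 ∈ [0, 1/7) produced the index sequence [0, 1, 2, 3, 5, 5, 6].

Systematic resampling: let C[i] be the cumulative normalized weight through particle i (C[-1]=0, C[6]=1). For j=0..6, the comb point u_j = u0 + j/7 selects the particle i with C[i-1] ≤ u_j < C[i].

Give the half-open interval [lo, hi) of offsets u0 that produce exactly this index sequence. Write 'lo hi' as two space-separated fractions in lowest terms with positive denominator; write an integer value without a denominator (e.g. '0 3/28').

3/224 5/112

C = [5/32, 3/16, 7/16, 9/16, 9/16, 13/16, 1]
j=0 picked index 0: u0 ∈ [0, 5/32)
j=1 picked index 1: u0 ∈ [3/224, 5/112)
j=2 picked index 2: u0 ∈ [-11/112, 17/112)
j=3 picked index 3: u0 ∈ [1/112, 15/112)
j=4 picked index 5: u0 ∈ [-1/112, 27/112)
j=5 picked index 5: u0 ∈ [-17/112, 11/112)
j=6 picked index 6: u0 ∈ [-5/112, 1/7)
intersection: [3/224, 5/112)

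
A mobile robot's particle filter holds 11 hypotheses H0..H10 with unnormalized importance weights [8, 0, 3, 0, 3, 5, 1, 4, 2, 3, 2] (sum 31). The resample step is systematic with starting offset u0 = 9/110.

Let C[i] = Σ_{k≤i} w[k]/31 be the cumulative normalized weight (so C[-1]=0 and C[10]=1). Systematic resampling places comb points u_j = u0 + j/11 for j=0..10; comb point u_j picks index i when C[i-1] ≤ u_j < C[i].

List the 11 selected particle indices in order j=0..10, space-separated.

0 0 2 2 4 5 6 7 8 9 10

C = [8/31, 8/31, 11/31, 11/31, 14/31, 19/31, 20/31, 24/31, 26/31, 29/31, 1]
j=0: u_0=9/110 ∈ [0, 8/31) → index 0
j=1: u_1=19/110 ∈ [0, 8/31) → index 0
j=2: u_2=29/110 ∈ [8/31, 11/31) → index 2
j=3: u_3=39/110 ∈ [8/31, 11/31) → index 2
j=4: u_4=49/110 ∈ [11/31, 14/31) → index 4
j=5: u_5=59/110 ∈ [14/31, 19/31) → index 5
j=6: u_6=69/110 ∈ [19/31, 20/31) → index 6
j=7: u_7=79/110 ∈ [20/31, 24/31) → index 7
j=8: u_8=89/110 ∈ [24/31, 26/31) → index 8
j=9: u_9=9/10 ∈ [26/31, 29/31) → index 9
j=10: u_10=109/110 ∈ [29/31, 1) → index 10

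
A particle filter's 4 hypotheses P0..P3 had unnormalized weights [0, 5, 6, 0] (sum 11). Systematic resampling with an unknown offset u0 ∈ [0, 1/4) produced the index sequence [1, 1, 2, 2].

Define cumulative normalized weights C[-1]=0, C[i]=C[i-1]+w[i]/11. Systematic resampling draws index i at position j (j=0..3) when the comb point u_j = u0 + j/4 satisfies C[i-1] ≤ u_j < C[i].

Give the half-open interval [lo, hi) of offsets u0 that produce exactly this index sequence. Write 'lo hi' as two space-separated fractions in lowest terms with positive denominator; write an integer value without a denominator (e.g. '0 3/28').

C = [0, 5/11, 1, 1]
j=0 picked index 1: u0 ∈ [0, 5/11)
j=1 picked index 1: u0 ∈ [-1/4, 9/44)
j=2 picked index 2: u0 ∈ [-1/22, 1/2)
j=3 picked index 2: u0 ∈ [-13/44, 1/4)
intersection: [0, 9/44)

0 9/44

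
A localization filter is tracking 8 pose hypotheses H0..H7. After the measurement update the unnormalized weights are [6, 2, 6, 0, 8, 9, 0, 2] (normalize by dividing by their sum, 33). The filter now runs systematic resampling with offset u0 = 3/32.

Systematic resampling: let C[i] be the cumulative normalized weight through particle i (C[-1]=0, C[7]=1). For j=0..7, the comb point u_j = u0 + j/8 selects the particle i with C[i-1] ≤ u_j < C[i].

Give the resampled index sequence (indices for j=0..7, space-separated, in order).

C = [2/11, 8/33, 14/33, 14/33, 2/3, 31/33, 31/33, 1]
j=0: u_0=3/32 ∈ [0, 2/11) → index 0
j=1: u_1=7/32 ∈ [2/11, 8/33) → index 1
j=2: u_2=11/32 ∈ [8/33, 14/33) → index 2
j=3: u_3=15/32 ∈ [14/33, 2/3) → index 4
j=4: u_4=19/32 ∈ [14/33, 2/3) → index 4
j=5: u_5=23/32 ∈ [2/3, 31/33) → index 5
j=6: u_6=27/32 ∈ [2/3, 31/33) → index 5
j=7: u_7=31/32 ∈ [31/33, 1) → index 7

0 1 2 4 4 5 5 7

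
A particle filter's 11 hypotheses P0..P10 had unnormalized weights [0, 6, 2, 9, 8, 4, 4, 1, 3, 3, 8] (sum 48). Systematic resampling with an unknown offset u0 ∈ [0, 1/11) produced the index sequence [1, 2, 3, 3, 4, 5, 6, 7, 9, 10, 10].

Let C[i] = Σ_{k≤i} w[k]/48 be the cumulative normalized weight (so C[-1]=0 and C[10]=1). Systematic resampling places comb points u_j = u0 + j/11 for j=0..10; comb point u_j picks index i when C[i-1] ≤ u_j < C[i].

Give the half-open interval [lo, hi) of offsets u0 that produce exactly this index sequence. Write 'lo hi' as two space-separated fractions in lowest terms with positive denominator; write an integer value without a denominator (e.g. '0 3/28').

C = [0, 1/8, 1/6, 17/48, 25/48, 29/48, 11/16, 17/24, 37/48, 5/6, 1]
j=0 picked index 1: u0 ∈ [0, 1/8)
j=1 picked index 2: u0 ∈ [3/88, 5/66)
j=2 picked index 3: u0 ∈ [-1/66, 91/528)
j=3 picked index 3: u0 ∈ [-7/66, 43/528)
j=4 picked index 4: u0 ∈ [-5/528, 83/528)
j=5 picked index 5: u0 ∈ [35/528, 79/528)
j=6 picked index 6: u0 ∈ [31/528, 25/176)
j=7 picked index 7: u0 ∈ [9/176, 19/264)
j=8 picked index 9: u0 ∈ [23/528, 7/66)
j=9 picked index 10: u0 ∈ [1/66, 2/11)
j=10 picked index 10: u0 ∈ [-5/66, 1/11)
intersection: [35/528, 19/264)

35/528 19/264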